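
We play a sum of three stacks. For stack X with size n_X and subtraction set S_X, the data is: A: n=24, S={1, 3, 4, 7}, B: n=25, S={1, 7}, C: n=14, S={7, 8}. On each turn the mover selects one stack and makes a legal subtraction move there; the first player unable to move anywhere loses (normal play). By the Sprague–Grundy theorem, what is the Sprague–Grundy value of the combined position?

Stack A, S = {1, 3, 4, 7}:
G(0) = 0
G(1) = mex{0} = 1
G(2) = mex{1} = 0
G(3) = mex{0,0} = 1
G(4) = mex{1,1,0} = 2
G(5) = mex{2,0,1} = 3
G(6) = mex{3,1,0} = 2
G(7) = mex{2,2,1,0} = 3
G(8) = mex{3,3,2,1} = 0
G(9) = mex{0,2,3,0} = 1
G(10) = mex{1,3,2,1} = 0
G(11) = mex{0,0,3,2} = 1
G(12) = mex{1,1,0,3} = 2
G(13) = mex{2,0,1,2} = 3
G(14) = mex{3,1,0,3} = 2
G(15) = mex{2,2,1,0} = 3
G(16) = mex{3,3,2,1} = 0
G(17) = mex{0,2,3,0} = 1
G(18) = mex{1,3,2,1} = 0
G(19) = mex{0,0,3,2} = 1
G(20) = mex{1,1,0,3} = 2
G(21) = mex{2,0,1,2} = 3
G(22) = mex{3,1,0,3} = 2
G(23) = mex{2,2,1,0} = 3
G(24) = mex{3,3,2,1} = 0
G_A(24) = 0.
Stack B, S = {1, 7}:
G(0) = 0
G(1) = mex{0} = 1
G(2) = mex{1} = 0
G(3) = mex{0} = 1
G(4) = mex{1} = 0
G(5) = mex{0} = 1
G(6) = mex{1} = 0
G(7) = mex{0,0} = 1
G(8) = mex{1,1} = 0
G(9) = mex{0,0} = 1
G(10) = mex{1,1} = 0
G(11) = mex{0,0} = 1
G(12) = mex{1,1} = 0
G(13) = mex{0,0} = 1
G(14) = mex{1,1} = 0
G(15) = mex{0,0} = 1
G(16) = mex{1,1} = 0
G(17) = mex{0,0} = 1
G(18) = mex{1,1} = 0
G(19) = mex{0,0} = 1
G(20) = mex{1,1} = 0
G(21) = mex{0,0} = 1
G(22) = mex{1,1} = 0
G(23) = mex{0,0} = 1
G(24) = mex{1,1} = 0
G(25) = mex{0,0} = 1
G_B(25) = 1.
Stack C, S = {7, 8}:
n :  0  1  2  3  4  5  6  7  8  9 10 11 12 13 14
G :  0  0  0  0  0  0  0  1  1  1  1  1  1  1  2
G_C(14) = 2.
Combined Grundy value = 0 ⊕ 1 ⊕ 2 = 3.

3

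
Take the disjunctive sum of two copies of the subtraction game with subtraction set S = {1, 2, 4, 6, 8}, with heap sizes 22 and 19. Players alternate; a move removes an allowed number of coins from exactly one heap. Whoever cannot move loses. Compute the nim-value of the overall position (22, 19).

All heaps use S = {1, 2, 4, 6, 8}:
n :  0  1  2  3  4  5  6  7  8  9 10 11 12 13 14 15 16 17 18 19 20 21 22
G :  0  1  2  0  1  2  3  4  5  3  0  1  2  0  1  2  3  4  5  3  0  1  2
Heap A: G(22) = 2.
Heap B: G(19) = 3.
Combined Grundy value = 2 ⊕ 3 = 1.

1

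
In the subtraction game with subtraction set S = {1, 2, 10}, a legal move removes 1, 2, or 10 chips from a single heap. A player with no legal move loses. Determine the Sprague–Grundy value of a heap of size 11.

2

G(0) = 0
G(1) = mex{0} = 1
G(2) = mex{1,0} = 2
G(3) = mex{2,1} = 0
G(4) = mex{0,2} = 1
G(5) = mex{1,0} = 2
G(6) = mex{2,1} = 0
G(7) = mex{0,2} = 1
G(8) = mex{1,0} = 2
G(9) = mex{2,1} = 0
G(10) = mex{0,2,0} = 1
G(11) = mex{1,0,1} = 2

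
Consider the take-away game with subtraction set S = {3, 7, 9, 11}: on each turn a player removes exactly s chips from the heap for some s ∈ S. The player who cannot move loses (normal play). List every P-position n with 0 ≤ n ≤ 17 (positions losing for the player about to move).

0, 1, 2, 6, 14, 16

G(0) = 0
G(1) = mex{} = 0
G(2) = mex{} = 0
G(3) = mex{0} = 1
G(4) = mex{0} = 1
G(5) = mex{0} = 1
G(6) = mex{1} = 0
G(7) = mex{1,0} = 2
G(8) = mex{1,0} = 2
G(9) = mex{0,0,0} = 1
G(10) = mex{2,1,0} = 3
G(11) = mex{2,1,0,0} = 3
G(12) = mex{1,1,1,0} = 2
G(13) = mex{3,0,1,0} = 2
G(14) = mex{3,2,1,1} = 0
G(15) = mex{2,2,0,1} = 3
G(16) = mex{2,1,2,1} = 0
G(17) = mex{0,3,2,0} = 1
P-positions are exactly the n with G(n) = 0.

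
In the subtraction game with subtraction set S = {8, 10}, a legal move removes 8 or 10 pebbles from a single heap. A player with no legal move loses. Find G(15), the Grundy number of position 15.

1

n :  0  1  2  3  4  5  6  7  8  9 10 11 12 13 14 15
G :  0  0  0  0  0  0  0  0  1  1  1  1  1  1  1  1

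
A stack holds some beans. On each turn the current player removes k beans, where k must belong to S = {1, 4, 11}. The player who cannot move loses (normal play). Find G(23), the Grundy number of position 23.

1

n :  0  1  2  3  4  5  6  7  8  9 10 11 12 13 14 15 16 17 18 19 20 21 22 23
G :  0  1  0  1  2  0  1  0  1  2  0  1  0  1  2  0  1  0  1  2  0  1  0  1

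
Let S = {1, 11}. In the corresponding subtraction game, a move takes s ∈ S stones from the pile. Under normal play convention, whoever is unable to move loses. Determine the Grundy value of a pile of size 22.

0

n :  0  1  2  3  4  5  6  7  8  9 10 11 12 13 14 15 16 17 18 19 20 21 22
G :  0  1  0  1  0  1  0  1  0  1  0  1  0  1  0  1  0  1  0  1  0  1  0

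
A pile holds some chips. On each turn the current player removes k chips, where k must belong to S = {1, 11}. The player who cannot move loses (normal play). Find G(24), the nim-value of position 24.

0

G(0) = 0
G(1) = mex{0} = 1
G(2) = mex{1} = 0
G(3) = mex{0} = 1
G(4) = mex{1} = 0
G(5) = mex{0} = 1
G(6) = mex{1} = 0
G(7) = mex{0} = 1
G(8) = mex{1} = 0
G(9) = mex{0} = 1
G(10) = mex{1} = 0
G(11) = mex{0,0} = 1
G(12) = mex{1,1} = 0
G(13) = mex{0,0} = 1
G(14) = mex{1,1} = 0
G(15) = mex{0,0} = 1
G(16) = mex{1,1} = 0
G(17) = mex{0,0} = 1
G(18) = mex{1,1} = 0
G(19) = mex{0,0} = 1
G(20) = mex{1,1} = 0
G(21) = mex{0,0} = 1
G(22) = mex{1,1} = 0
G(23) = mex{0,0} = 1
G(24) = mex{1,1} = 0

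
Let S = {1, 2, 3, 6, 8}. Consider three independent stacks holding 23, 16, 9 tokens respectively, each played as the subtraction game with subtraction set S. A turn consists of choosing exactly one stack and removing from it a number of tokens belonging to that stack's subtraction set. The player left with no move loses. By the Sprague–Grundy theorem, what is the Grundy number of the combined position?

All stacks use S = {1, 2, 3, 6, 8}:
n :  0  1  2  3  4  5  6  7  8  9 10 11 12 13 14 15 16 17 18 19 20 21 22 23
G :  0  1  2  3  0  1  2  3  4  0  1  2  3  0  1  2  3  4  0  1  2  3  0  1
Stack A: G(23) = 1.
Stack B: G(16) = 3.
Stack C: G(9) = 0.
Combined Grundy value = 1 ⊕ 3 ⊕ 0 = 2.

2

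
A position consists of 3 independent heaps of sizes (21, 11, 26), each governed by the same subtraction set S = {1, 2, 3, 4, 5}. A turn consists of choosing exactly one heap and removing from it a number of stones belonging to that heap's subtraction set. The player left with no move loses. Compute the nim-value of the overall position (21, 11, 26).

All heaps use S = {1, 2, 3, 4, 5}:
n :  0  1  2  3  4  5  6  7  8  9 10 11 12 13 14 15 16 17 18 19 20 21 22 23 24 25 26
G :  0  1  2  3  4  5  0  1  2  3  4  5  0  1  2  3  4  5  0  1  2  3  4  5  0  1  2
Heap A: G(21) = 3.
Heap B: G(11) = 5.
Heap C: G(26) = 2.
Combined Grundy value = 3 ⊕ 5 ⊕ 2 = 4.

4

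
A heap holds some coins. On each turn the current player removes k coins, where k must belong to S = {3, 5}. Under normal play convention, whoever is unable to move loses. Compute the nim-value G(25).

0

n :  0  1  2  3  4  5  6  7  8  9 10 11 12 13 14 15 16 17 18 19 20 21 22 23 24 25
G :  0  0  0  1  1  1  2  2  0  0  0  1  1  1  2  2  0  0  0  1  1  1  2  2  0  0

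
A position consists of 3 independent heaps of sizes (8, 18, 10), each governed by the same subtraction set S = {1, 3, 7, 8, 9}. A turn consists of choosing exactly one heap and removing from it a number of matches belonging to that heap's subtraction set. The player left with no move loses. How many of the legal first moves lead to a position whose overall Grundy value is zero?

All heaps use S = {1, 3, 7, 8, 9}:
n :  0  1  2  3  4  5  6  7  8  9 10 11 12 13 14 15 16 17 18
G :  0  1  0  1  0  1  0  1  2  3  2  3  2  3  2  3  0  1  0
Heap A: G(8) = 2.
Heap B: G(18) = 0.
Heap C: G(10) = 2.
Combined Grundy value = 2 ⊕ 0 ⊕ 2 = 0.
A winning move leaves total XOR = 0, i.e. changes one component's Grundy value g to g ⊕ X where X is the current total.
Heap A: target g' = 2⊕0 = 2, but every legal move changes the Grundy value (mex property), so 0 moves.
Heap B: target g' = 0⊕0 = 0, but every legal move changes the Grundy value (mex property), so 0 moves.
Heap C: target g' = 2⊕0 = 2, but every legal move changes the Grundy value (mex property), so 0 moves.

0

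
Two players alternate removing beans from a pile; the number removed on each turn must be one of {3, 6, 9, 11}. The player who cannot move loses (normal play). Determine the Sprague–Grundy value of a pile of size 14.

G(0) = 0
G(1) = mex{} = 0
G(2) = mex{} = 0
G(3) = mex{0} = 1
G(4) = mex{0} = 1
G(5) = mex{0} = 1
G(6) = mex{1,0} = 2
G(7) = mex{1,0} = 2
G(8) = mex{1,0} = 2
G(9) = mex{2,1,0} = 3
G(10) = mex{2,1,0} = 3
G(11) = mex{2,1,0,0} = 3
G(12) = mex{3,2,1,0} = 4
G(13) = mex{3,2,1,0} = 4
G(14) = mex{3,2,1,1} = 0

0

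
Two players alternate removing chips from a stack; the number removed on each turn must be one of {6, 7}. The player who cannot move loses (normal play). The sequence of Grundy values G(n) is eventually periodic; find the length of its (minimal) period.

13

G(0) = 0
G(1) = mex{} = 0
G(2) = mex{} = 0
G(3) = mex{} = 0
G(4) = mex{} = 0
G(5) = mex{} = 0
G(6) = mex{0} = 1
G(7) = mex{0,0} = 1
G(8) = mex{0,0} = 1
G(9) = mex{0,0} = 1
G(10) = mex{0,0} = 1
G(11) = mex{0,0} = 1
G(12) = mex{1,0} = 2
G(13) = mex{1,1} = 0
G(14) = mex{1,1} = 0
G(15) = mex{1,1} = 0
G(16) = mex{1,1} = 0
G(17) = mex{1,1} = 0
G(18) = mex{2,1} = 0
G(19) = mex{0,2} = 1
G(20) = mex{0,0} = 1
G(21) = mex{0,0} = 1
G(22) = mex{0,0} = 1
G(23) = mex{0,0} = 1
G(24) = mex{0,0} = 1
G(25) = mex{1,0} = 2
G(26) = mex{1,1} = 0
G(27) = mex{1,1} = 0
G(n+13) = G(n) holds for n = 0,…,6 (a full window of length max(S) = 7), so the sequence is purely periodic with period 13.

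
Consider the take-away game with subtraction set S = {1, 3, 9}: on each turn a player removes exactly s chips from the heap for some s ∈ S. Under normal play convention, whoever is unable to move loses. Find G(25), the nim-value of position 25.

G(0) = 0
G(1) = mex{0} = 1
G(2) = mex{1} = 0
G(3) = mex{0,0} = 1
G(4) = mex{1,1} = 0
G(5) = mex{0,0} = 1
G(6) = mex{1,1} = 0
G(7) = mex{0,0} = 1
G(8) = mex{1,1} = 0
G(9) = mex{0,0,0} = 1
G(10) = mex{1,1,1} = 0
G(11) = mex{0,0,0} = 1
G(12) = mex{1,1,1} = 0
G(13) = mex{0,0,0} = 1
G(14) = mex{1,1,1} = 0
G(15) = mex{0,0,0} = 1
G(16) = mex{1,1,1} = 0
G(17) = mex{0,0,0} = 1
G(18) = mex{1,1,1} = 0
G(19) = mex{0,0,0} = 1
G(20) = mex{1,1,1} = 0
G(21) = mex{0,0,0} = 1
G(22) = mex{1,1,1} = 0
G(23) = mex{0,0,0} = 1
G(24) = mex{1,1,1} = 0
G(25) = mex{0,0,0} = 1

1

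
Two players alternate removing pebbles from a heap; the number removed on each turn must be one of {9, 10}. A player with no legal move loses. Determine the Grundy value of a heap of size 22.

0

n :  0  1  2  3  4  5  6  7  8  9 10 11 12 13 14 15 16 17 18 19 20 21 22
G :  0  0  0  0  0  0  0  0  0  1  1  1  1  1  1  1  1  1  2  0  0  0  0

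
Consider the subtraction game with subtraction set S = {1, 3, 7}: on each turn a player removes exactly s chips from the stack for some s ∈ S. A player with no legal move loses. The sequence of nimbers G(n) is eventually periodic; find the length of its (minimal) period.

2

n :  0  1  2  3  4  5  6  7  8  9 10 11 12 13 14
G :  0  1  0  1  0  1  0  1  0  1  0  1  0  1  0
G(n+2) = G(n) holds for n = 0,…,6 (a full window of length max(S) = 7), so the sequence is purely periodic with period 2.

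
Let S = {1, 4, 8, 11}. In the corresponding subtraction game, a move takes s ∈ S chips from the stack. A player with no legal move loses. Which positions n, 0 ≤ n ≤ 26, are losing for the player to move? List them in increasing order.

n :  0  1  2  3  4  5  6  7  8  9 10 11 12 13 14 15 16 17 18 19 20 21 22 23 24 25 26
G :  0  1  0  1  2  0  1  0  1  2  3  2  0  1  0  1  2  0  1  0  1  2  3  2  0  1  0
P-positions are exactly the n with G(n) = 0.

0, 2, 5, 7, 12, 14, 17, 19, 24, 26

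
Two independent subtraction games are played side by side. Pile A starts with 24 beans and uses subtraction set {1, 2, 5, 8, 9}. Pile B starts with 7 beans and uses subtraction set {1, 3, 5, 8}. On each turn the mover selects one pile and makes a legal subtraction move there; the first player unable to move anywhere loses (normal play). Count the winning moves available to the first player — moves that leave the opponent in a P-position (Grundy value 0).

Pile A, S = {1, 2, 5, 8, 9}:
G(0) = 0
G(1) = mex{0} = 1
G(2) = mex{1,0} = 2
G(3) = mex{2,1} = 0
G(4) = mex{0,2} = 1
G(5) = mex{1,0,0} = 2
G(6) = mex{2,1,1} = 0
G(7) = mex{0,2,2} = 1
G(8) = mex{1,0,0,0} = 2
G(9) = mex{2,1,1,1,0} = 3
G(10) = mex{3,2,2,2,1} = 0
G(11) = mex{0,3,0,0,2} = 1
G(12) = mex{1,0,1,1,0} = 2
G(13) = mex{2,1,2,2,1} = 0
G(14) = mex{0,2,3,0,2} = 1
G(15) = mex{1,0,0,1,0} = 2
G(16) = mex{2,1,1,2,1} = 0
G(17) = mex{0,2,2,3,2} = 1
G(18) = mex{1,0,0,0,3} = 2
G(19) = mex{2,1,1,1,0} = 3
G(20) = mex{3,2,2,2,1} = 0
G(21) = mex{0,3,0,0,2} = 1
G(22) = mex{1,0,1,1,0} = 2
G(23) = mex{2,1,2,2,1} = 0
G(24) = mex{0,2,3,0,2} = 1
G_A(24) = 1.
Pile B, S = {1, 3, 5, 8}:
n : 0 1 2 3 4 5 6 7
G : 0 1 0 1 0 1 0 1
G_B(7) = 1.
Combined Grundy value = 1 ⊕ 1 = 0.
A winning move leaves total XOR = 0, i.e. changes one component's Grundy value g to g ⊕ X where X is the current total.
Pile A: target g' = 1⊕0 = 1, but every legal move changes the Grundy value (mex property), so 0 moves.
Pile B: target g' = 1⊕0 = 1, but every legal move changes the Grundy value (mex property), so 0 moves.

0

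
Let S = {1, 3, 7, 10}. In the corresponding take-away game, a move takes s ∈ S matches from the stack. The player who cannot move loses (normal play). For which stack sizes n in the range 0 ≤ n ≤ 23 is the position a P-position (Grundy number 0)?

0, 2, 4, 6, 8, 17, 19, 21, 23

n :  0  1  2  3  4  5  6  7  8  9 10 11 12 13 14 15 16 17 18 19 20 21 22 23
G :  0  1  0  1  0  1  0  1  0  1  2  3  2  3  2  3  2  0  1  0  1  0  1  0
P-positions are exactly the n with G(n) = 0.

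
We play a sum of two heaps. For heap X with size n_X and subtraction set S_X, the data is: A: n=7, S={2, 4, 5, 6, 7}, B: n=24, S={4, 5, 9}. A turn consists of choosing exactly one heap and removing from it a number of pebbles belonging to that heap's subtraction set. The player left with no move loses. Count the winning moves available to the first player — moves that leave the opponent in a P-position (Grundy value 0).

Heap A, S = {2, 4, 5, 6, 7}:
G(0) = 0
G(1) = mex{} = 0
G(2) = mex{0} = 1
G(3) = mex{0} = 1
G(4) = mex{1,0} = 2
G(5) = mex{1,0,0} = 2
G(6) = mex{2,1,0,0} = 3
G(7) = mex{2,1,1,0,0} = 3
G_A(7) = 3.
Heap B, S = {4, 5, 9}:
n :  0  1  2  3  4  5  6  7  8  9 10 11 12 13 14 15 16 17 18 19 20 21 22 23 24
G :  0  0  0  0  1  1  1  1  2  2  2  2  3  0  0  0  0  1  1  1  1  2  2  2  2
G_B(24) = 2.
Combined Grundy value = 3 ⊕ 2 = 1.
A winning move leaves total XOR = 0, i.e. changes one component's Grundy value g to g ⊕ X where X is the current total.
Heap A: need g' = 3⊕1 = 2. Options: 7−2→G=2, 7−4→G=1, 7−5→G=1, 7−6→G=0, 7−7→G=0. Hits: 1.
Heap B: need g' = 2⊕1 = 3. Options: 24−4→G=1, 24−5→G=1, 24−9→G=0. Hits: 0.

1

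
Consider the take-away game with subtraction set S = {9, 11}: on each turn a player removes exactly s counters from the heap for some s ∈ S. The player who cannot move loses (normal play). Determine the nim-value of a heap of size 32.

n :  0  1  2  3  4  5  6  7  8  9 10 11 12 13 14 15 16 17 18 19 20 21 22 23 24 25 26 27 28 29 30 31 32
G :  0  0  0  0  0  0  0  0  0  1  1  1  1  1  1  1  1  1  2  2  0  0  0  0  0  0  0  0  0  1  1  1  1

1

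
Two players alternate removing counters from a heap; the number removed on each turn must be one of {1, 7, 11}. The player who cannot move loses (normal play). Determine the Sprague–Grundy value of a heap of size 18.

0

n :  0  1  2  3  4  5  6  7  8  9 10 11 12 13 14 15 16 17 18
G :  0  1  0  1  0  1  0  1  0  1  0  1  0  1  0  1  0  1  0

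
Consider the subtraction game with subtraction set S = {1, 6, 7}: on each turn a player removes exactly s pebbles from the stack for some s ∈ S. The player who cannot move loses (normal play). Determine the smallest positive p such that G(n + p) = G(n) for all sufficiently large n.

n :  0  1  2  3  4  5  6  7  8  9 10 11 12 13 14 15 16 17 18 19 20 21 22 23 24 25
G :  0  1  0  1  0  1  2  3  2  3  2  3  0  1  0  1  0  1  2  3  2  3  2  3  0  1
G(n+12) = G(n) holds for n = 0,…,6 (a full window of length max(S) = 7), so the sequence is purely periodic with period 12.

12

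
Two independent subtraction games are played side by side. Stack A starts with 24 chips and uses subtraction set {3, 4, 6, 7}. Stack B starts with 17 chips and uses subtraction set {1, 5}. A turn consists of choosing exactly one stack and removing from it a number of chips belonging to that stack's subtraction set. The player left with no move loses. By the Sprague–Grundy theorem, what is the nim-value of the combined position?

Stack A, S = {3, 4, 6, 7}:
G(0) = 0
G(1) = mex{} = 0
G(2) = mex{} = 0
G(3) = mex{0} = 1
G(4) = mex{0,0} = 1
G(5) = mex{0,0} = 1
G(6) = mex{1,0,0} = 2
G(7) = mex{1,1,0,0} = 2
G(8) = mex{1,1,0,0} = 2
G(9) = mex{2,1,1,0} = 3
G(10) = mex{2,2,1,1} = 0
G(11) = mex{2,2,1,1} = 0
G(12) = mex{3,2,2,1} = 0
G(13) = mex{0,3,2,2} = 1
G(14) = mex{0,0,2,2} = 1
G(15) = mex{0,0,3,2} = 1
G(16) = mex{1,0,0,3} = 2
G(17) = mex{1,1,0,0} = 2
G(18) = mex{1,1,0,0} = 2
G(19) = mex{2,1,1,0} = 3
G(20) = mex{2,2,1,1} = 0
G(21) = mex{2,2,1,1} = 0
G(22) = mex{3,2,2,1} = 0
G(23) = mex{0,3,2,2} = 1
G(24) = mex{0,0,2,2} = 1
G_A(24) = 1.
Stack B, S = {1, 5}:
G(0) = 0
G(1) = mex{0} = 1
G(2) = mex{1} = 0
G(3) = mex{0} = 1
G(4) = mex{1} = 0
G(5) = mex{0,0} = 1
G(6) = mex{1,1} = 0
G(7) = mex{0,0} = 1
G(8) = mex{1,1} = 0
G(9) = mex{0,0} = 1
G(10) = mex{1,1} = 0
G(11) = mex{0,0} = 1
G(12) = mex{1,1} = 0
G(13) = mex{0,0} = 1
G(14) = mex{1,1} = 0
G(15) = mex{0,0} = 1
G(16) = mex{1,1} = 0
G(17) = mex{0,0} = 1
G_B(17) = 1.
Combined Grundy value = 1 ⊕ 1 = 0.

0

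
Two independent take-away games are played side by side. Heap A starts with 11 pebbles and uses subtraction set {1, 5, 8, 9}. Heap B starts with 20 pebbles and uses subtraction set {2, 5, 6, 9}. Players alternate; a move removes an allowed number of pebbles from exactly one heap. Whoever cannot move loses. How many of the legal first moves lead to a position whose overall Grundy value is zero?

Heap A, S = {1, 5, 8, 9}:
n :  0  1  2  3  4  5  6  7  8  9 10 11
G :  0  1  0  1  0  1  0  1  2  3  2  3
G_A(11) = 3.
Heap B, S = {2, 5, 6, 9}:
G(0) = 0
G(1) = mex{} = 0
G(2) = mex{0} = 1
G(3) = mex{0} = 1
G(4) = mex{1} = 0
G(5) = mex{1,0} = 2
G(6) = mex{0,0,0} = 1
G(7) = mex{2,1,0} = 3
G(8) = mex{1,1,1} = 0
G(9) = mex{3,0,1,0} = 2
G(10) = mex{0,2,0,0} = 1
G(11) = mex{2,1,2,1} = 0
G(12) = mex{1,3,1,1} = 0
G(13) = mex{0,0,3,0} = 1
G(14) = mex{0,2,0,2} = 1
G(15) = mex{1,1,2,1} = 0
G(16) = mex{1,0,1,3} = 2
G(17) = mex{0,0,0,0} = 1
G(18) = mex{2,1,0,2} = 3
G(19) = mex{1,1,1,1} = 0
G(20) = mex{3,0,1,0} = 2
G_B(20) = 2.
Combined Grundy value = 3 ⊕ 2 = 1.
A winning move leaves total XOR = 0, i.e. changes one component's Grundy value g to g ⊕ X where X is the current total.
Heap A: need g' = 3⊕1 = 2. Options: 11−1→G=2, 11−5→G=0, 11−8→G=1, 11−9→G=0. Hits: 1.
Heap B: need g' = 2⊕1 = 3. Options: 20−2→G=3, 20−5→G=0, 20−6→G=1, 20−9→G=0. Hits: 1.

2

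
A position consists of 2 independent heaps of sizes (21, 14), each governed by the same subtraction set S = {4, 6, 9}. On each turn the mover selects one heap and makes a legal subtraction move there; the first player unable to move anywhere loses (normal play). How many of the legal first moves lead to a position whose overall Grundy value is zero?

3

All heaps use S = {4, 6, 9}:
n :  0  1  2  3  4  5  6  7  8  9 10 11 12 13 14 15 16 17 18 19 20 21
G :  0  0  0  0  1  1  1  1  2  2  2  2  3  0  0  0  0  1  1  1  1  2
Heap A: G(21) = 2.
Heap B: G(14) = 0.
Combined Grundy value = 2 ⊕ 0 = 2.
A winning move leaves total XOR = 0, i.e. changes one component's Grundy value g to g ⊕ X where X is the current total.
Heap A: need g' = 2⊕2 = 0. Options: 21−4→G=1, 21−6→G=0, 21−9→G=3. Hits: 1.
Heap B: need g' = 0⊕2 = 2. Options: 14−4→G=2, 14−6→G=2, 14−9→G=1. Hits: 2.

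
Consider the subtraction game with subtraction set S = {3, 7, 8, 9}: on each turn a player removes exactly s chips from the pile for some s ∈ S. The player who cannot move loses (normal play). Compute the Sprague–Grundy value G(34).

0

n :  0  1  2  3  4  5  6  7  8  9 10 11 12 13 14 15 16 17 18 19 20 21 22 23 24 25 26 27 28 29 30 31 32 33 34
G :  0  0  0  1  1  1  0  2  2  1  3  3  0  2  4  1  0  0  0  1  1  1  0  2  2  1  3  3  0  2  4  1  0  0  0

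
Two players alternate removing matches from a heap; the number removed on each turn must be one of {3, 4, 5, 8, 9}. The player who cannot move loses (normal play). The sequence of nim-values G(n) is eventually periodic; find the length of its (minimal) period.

n :  0  1  2  3  4  5  6  7  8  9 10 11 12 13 14 15 16 17 18 19 20 21 22 23 24 25
G :  0  0  0  1  1  1  2  2  2  3  3  3  0  0  0  1  1  1  2  2  2  3  3  3  0  0
G(n+12) = G(n) holds for n = 0,…,8 (a full window of length max(S) = 9), so the sequence is purely periodic with period 12.

12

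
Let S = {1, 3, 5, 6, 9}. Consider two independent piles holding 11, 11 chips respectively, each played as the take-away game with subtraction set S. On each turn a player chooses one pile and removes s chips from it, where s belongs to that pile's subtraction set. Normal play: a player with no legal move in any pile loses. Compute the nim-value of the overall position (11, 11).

0

All piles use S = {1, 3, 5, 6, 9}:
n :  0  1  2  3  4  5  6  7  8  9 10 11
G :  0  1  0  1  0  1  2  3  2  3  2  3
Pile A: G(11) = 3.
Pile B: G(11) = 3.
Combined Grundy value = 3 ⊕ 3 = 0.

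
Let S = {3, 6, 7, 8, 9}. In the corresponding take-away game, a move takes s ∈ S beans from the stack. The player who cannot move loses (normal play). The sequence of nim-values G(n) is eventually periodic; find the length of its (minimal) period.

12

G(0) = 0
G(1) = mex{} = 0
G(2) = mex{} = 0
G(3) = mex{0} = 1
G(4) = mex{0} = 1
G(5) = mex{0} = 1
G(6) = mex{1,0} = 2
G(7) = mex{1,0,0} = 2
G(8) = mex{1,0,0,0} = 2
G(9) = mex{2,1,0,0,0} = 3
G(10) = mex{2,1,1,0,0} = 3
G(11) = mex{2,1,1,1,0} = 3
G(12) = mex{3,2,1,1,1} = 0
G(13) = mex{3,2,2,1,1} = 0
G(14) = mex{3,2,2,2,1} = 0
G(15) = mex{0,3,2,2,2} = 1
G(16) = mex{0,3,3,2,2} = 1
G(17) = mex{0,3,3,3,2} = 1
G(18) = mex{1,0,3,3,3} = 2
G(19) = mex{1,0,0,3,3} = 2
G(20) = mex{1,0,0,0,3} = 2
G(21) = mex{2,1,0,0,0} = 3
G(22) = mex{2,1,1,0,0} = 3
G(23) = mex{2,1,1,1,0} = 3
G(24) = mex{3,2,1,1,1} = 0
G(25) = mex{3,2,2,1,1} = 0
G(n+12) = G(n) holds for n = 0,…,8 (a full window of length max(S) = 9), so the sequence is purely periodic with period 12.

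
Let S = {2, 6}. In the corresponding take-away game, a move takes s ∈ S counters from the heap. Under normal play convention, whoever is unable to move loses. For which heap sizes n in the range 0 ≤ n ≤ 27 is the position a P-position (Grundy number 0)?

n :  0  1  2  3  4  5  6  7  8  9 10 11 12 13 14 15 16 17 18 19 20 21 22 23 24 25 26 27
G :  0  0  1  1  0  0  1  1  0  0  1  1  0  0  1  1  0  0  1  1  0  0  1  1  0  0  1  1
P-positions are exactly the n with G(n) = 0.

0, 1, 4, 5, 8, 9, 12, 13, 16, 17, 20, 21, 24, 25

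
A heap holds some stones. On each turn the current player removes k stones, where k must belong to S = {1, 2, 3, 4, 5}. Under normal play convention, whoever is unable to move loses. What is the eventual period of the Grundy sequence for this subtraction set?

6

G(0) = 0
G(1) = mex{0} = 1
G(2) = mex{1,0} = 2
G(3) = mex{2,1,0} = 3
G(4) = mex{3,2,1,0} = 4
G(5) = mex{4,3,2,1,0} = 5
G(6) = mex{5,4,3,2,1} = 0
G(7) = mex{0,5,4,3,2} = 1
G(8) = mex{1,0,5,4,3} = 2
G(9) = mex{2,1,0,5,4} = 3
G(10) = mex{3,2,1,0,5} = 4
G(11) = mex{4,3,2,1,0} = 5
G(12) = mex{5,4,3,2,1} = 0
G(13) = mex{0,5,4,3,2} = 1
G(14) = mex{1,0,5,4,3} = 2
G(n+6) = G(n) holds for n = 0,…,4 (a full window of length max(S) = 5), so the sequence is purely periodic with period 6.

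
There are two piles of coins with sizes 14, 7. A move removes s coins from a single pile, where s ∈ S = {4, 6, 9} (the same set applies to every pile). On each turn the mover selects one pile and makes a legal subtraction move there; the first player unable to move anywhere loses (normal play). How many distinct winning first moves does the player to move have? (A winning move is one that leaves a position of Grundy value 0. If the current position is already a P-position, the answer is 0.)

3

All piles use S = {4, 6, 9}:
G(0) = 0
G(1) = mex{} = 0
G(2) = mex{} = 0
G(3) = mex{} = 0
G(4) = mex{0} = 1
G(5) = mex{0} = 1
G(6) = mex{0,0} = 1
G(7) = mex{0,0} = 1
G(8) = mex{1,0} = 2
G(9) = mex{1,0,0} = 2
G(10) = mex{1,1,0} = 2
G(11) = mex{1,1,0} = 2
G(12) = mex{2,1,0} = 3
G(13) = mex{2,1,1} = 0
G(14) = mex{2,2,1} = 0
Pile A: G(14) = 0.
Pile B: G(7) = 1.
Combined Grundy value = 0 ⊕ 1 = 1.
A winning move leaves total XOR = 0, i.e. changes one component's Grundy value g to g ⊕ X where X is the current total.
Pile A: need g' = 0⊕1 = 1. Options: 14−4→G=2, 14−6→G=2, 14−9→G=1. Hits: 1.
Pile B: need g' = 1⊕1 = 0. Options: 7−4→G=0, 7−6→G=0. Hits: 2.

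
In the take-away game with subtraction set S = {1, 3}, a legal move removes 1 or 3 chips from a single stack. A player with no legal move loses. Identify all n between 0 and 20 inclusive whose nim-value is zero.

0, 2, 4, 6, 8, 10, 12, 14, 16, 18, 20

n :  0  1  2  3  4  5  6  7  8  9 10 11 12 13 14 15 16 17 18 19 20
G :  0  1  0  1  0  1  0  1  0  1  0  1  0  1  0  1  0  1  0  1  0
P-positions are exactly the n with G(n) = 0.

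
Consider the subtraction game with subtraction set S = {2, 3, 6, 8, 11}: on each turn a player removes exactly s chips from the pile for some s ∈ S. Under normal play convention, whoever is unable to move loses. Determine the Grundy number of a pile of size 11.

G(0) = 0
G(1) = mex{} = 0
G(2) = mex{0} = 1
G(3) = mex{0,0} = 1
G(4) = mex{1,0} = 2
G(5) = mex{1,1} = 0
G(6) = mex{2,1,0} = 3
G(7) = mex{0,2,0} = 1
G(8) = mex{3,0,1,0} = 2
G(9) = mex{1,3,1,0} = 2
G(10) = mex{2,1,2,1} = 0
G(11) = mex{2,2,0,1,0} = 3

3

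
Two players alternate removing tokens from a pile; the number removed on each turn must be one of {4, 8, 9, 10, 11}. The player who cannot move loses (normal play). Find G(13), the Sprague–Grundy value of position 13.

3

n :  0  1  2  3  4  5  6  7  8  9 10 11 12 13
G :  0  0  0  0  1  1  1  1  2  2  2  2  3  3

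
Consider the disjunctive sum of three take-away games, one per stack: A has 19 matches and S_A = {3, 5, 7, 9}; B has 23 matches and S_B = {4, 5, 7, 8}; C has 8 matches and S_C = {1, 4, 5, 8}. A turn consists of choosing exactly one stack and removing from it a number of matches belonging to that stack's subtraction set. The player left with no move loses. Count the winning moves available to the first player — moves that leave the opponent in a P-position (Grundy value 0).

1

Stack A, S = {3, 5, 7, 9}:
G(0) = 0
G(1) = mex{} = 0
G(2) = mex{} = 0
G(3) = mex{0} = 1
G(4) = mex{0} = 1
G(5) = mex{0,0} = 1
G(6) = mex{1,0} = 2
G(7) = mex{1,0,0} = 2
G(8) = mex{1,1,0} = 2
G(9) = mex{2,1,0,0} = 3
G(10) = mex{2,1,1,0} = 3
G(11) = mex{2,2,1,0} = 3
G(12) = mex{3,2,1,1} = 0
G(13) = mex{3,2,2,1} = 0
G(14) = mex{3,3,2,1} = 0
G(15) = mex{0,3,2,2} = 1
G(16) = mex{0,3,3,2} = 1
G(17) = mex{0,0,3,2} = 1
G(18) = mex{1,0,3,3} = 2
G(19) = mex{1,0,0,3} = 2
G_A(19) = 2.
Stack B, S = {4, 5, 7, 8}:
G(0) = 0
G(1) = mex{} = 0
G(2) = mex{} = 0
G(3) = mex{} = 0
G(4) = mex{0} = 1
G(5) = mex{0,0} = 1
G(6) = mex{0,0} = 1
G(7) = mex{0,0,0} = 1
G(8) = mex{1,0,0,0} = 2
G(9) = mex{1,1,0,0} = 2
G(10) = mex{1,1,0,0} = 2
G(11) = mex{1,1,1,0} = 2
G(12) = mex{2,1,1,1} = 0
G(13) = mex{2,2,1,1} = 0
G(14) = mex{2,2,1,1} = 0
G(15) = mex{2,2,2,1} = 0
G(16) = mex{0,2,2,2} = 1
G(17) = mex{0,0,2,2} = 1
G(18) = mex{0,0,2,2} = 1
G(19) = mex{0,0,0,2} = 1
G(20) = mex{1,0,0,0} = 2
G(21) = mex{1,1,0,0} = 2
G(22) = mex{1,1,0,0} = 2
G(23) = mex{1,1,1,0} = 2
G_B(23) = 2.
Stack C, S = {1, 4, 5, 8}:
n : 0 1 2 3 4 5 6 7 8
G : 0 1 0 1 2 3 2 3 4
G_C(8) = 4.
Combined Grundy value = 2 ⊕ 2 ⊕ 4 = 4.
A winning move leaves total XOR = 0, i.e. changes one component's Grundy value g to g ⊕ X where X is the current total.
Stack A: need g' = 2⊕4 = 6. Options: 19−3→G=1, 19−5→G=0, 19−7→G=0, 19−9→G=3. Hits: 0.
Stack B: need g' = 2⊕4 = 6. Options: 23−4→G=1, 23−5→G=1, 23−7→G=1, 23−8→G=0. Hits: 0.
Stack C: need g' = 4⊕4 = 0. Options: 8−1→G=3, 8−4→G=2, 8−5→G=1, 8−8→G=0. Hits: 1.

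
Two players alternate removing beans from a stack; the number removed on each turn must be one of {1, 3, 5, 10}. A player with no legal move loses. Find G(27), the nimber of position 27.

G(0) = 0
G(1) = mex{0} = 1
G(2) = mex{1} = 0
G(3) = mex{0,0} = 1
G(4) = mex{1,1} = 0
G(5) = mex{0,0,0} = 1
G(6) = mex{1,1,1} = 0
G(7) = mex{0,0,0} = 1
G(8) = mex{1,1,1} = 0
G(9) = mex{0,0,0} = 1
G(10) = mex{1,1,1,0} = 2
G(11) = mex{2,0,0,1} = 3
G(12) = mex{3,1,1,0} = 2
G(13) = mex{2,2,0,1} = 3
G(14) = mex{3,3,1,0} = 2
G(15) = mex{2,2,2,1} = 0
G(16) = mex{0,3,3,0} = 1
G(17) = mex{1,2,2,1} = 0
G(18) = mex{0,0,3,0} = 1
G(19) = mex{1,1,2,1} = 0
G(20) = mex{0,0,0,2} = 1
G(21) = mex{1,1,1,3} = 0
G(22) = mex{0,0,0,2} = 1
G(23) = mex{1,1,1,3} = 0
G(24) = mex{0,0,0,2} = 1
G(25) = mex{1,1,1,0} = 2
G(26) = mex{2,0,0,1} = 3
G(27) = mex{3,1,1,0} = 2

2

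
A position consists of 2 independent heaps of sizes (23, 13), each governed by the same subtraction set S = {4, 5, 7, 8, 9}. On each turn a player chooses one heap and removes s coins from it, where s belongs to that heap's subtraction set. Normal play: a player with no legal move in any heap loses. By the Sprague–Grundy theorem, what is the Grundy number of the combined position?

2

All heaps use S = {4, 5, 7, 8, 9}:
G(0) = 0
G(1) = mex{} = 0
G(2) = mex{} = 0
G(3) = mex{} = 0
G(4) = mex{0} = 1
G(5) = mex{0,0} = 1
G(6) = mex{0,0} = 1
G(7) = mex{0,0,0} = 1
G(8) = mex{1,0,0,0} = 2
G(9) = mex{1,1,0,0,0} = 2
G(10) = mex{1,1,0,0,0} = 2
G(11) = mex{1,1,1,0,0} = 2
G(12) = mex{2,1,1,1,0} = 3
G(13) = mex{2,2,1,1,1} = 0
G(14) = mex{2,2,1,1,1} = 0
G(15) = mex{2,2,2,1,1} = 0
G(16) = mex{3,2,2,2,1} = 0
G(17) = mex{0,3,2,2,2} = 1
G(18) = mex{0,0,2,2,2} = 1
G(19) = mex{0,0,3,2,2} = 1
G(20) = mex{0,0,0,3,2} = 1
G(21) = mex{1,0,0,0,3} = 2
G(22) = mex{1,1,0,0,0} = 2
G(23) = mex{1,1,0,0,0} = 2
Heap A: G(23) = 2.
Heap B: G(13) = 0.
Combined Grundy value = 2 ⊕ 0 = 2.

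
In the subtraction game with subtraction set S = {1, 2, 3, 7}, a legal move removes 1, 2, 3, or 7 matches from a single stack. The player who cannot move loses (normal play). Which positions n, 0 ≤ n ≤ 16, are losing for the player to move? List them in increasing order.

n :  0  1  2  3  4  5  6  7  8  9 10 11 12 13 14 15 16
G :  0  1  2  3  0  1  2  3  0  1  2  3  0  1  2  3  0
P-positions are exactly the n with G(n) = 0.

0, 4, 8, 12, 16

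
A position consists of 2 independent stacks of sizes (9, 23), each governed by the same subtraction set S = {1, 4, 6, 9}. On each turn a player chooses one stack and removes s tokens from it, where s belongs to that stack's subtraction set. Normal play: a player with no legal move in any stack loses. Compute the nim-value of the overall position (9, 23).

All stacks use S = {1, 4, 6, 9}:
G(0) = 0
G(1) = mex{0} = 1
G(2) = mex{1} = 0
G(3) = mex{0} = 1
G(4) = mex{1,0} = 2
G(5) = mex{2,1} = 0
G(6) = mex{0,0,0} = 1
G(7) = mex{1,1,1} = 0
G(8) = mex{0,2,0} = 1
G(9) = mex{1,0,1,0} = 2
G(10) = mex{2,1,2,1} = 0
G(11) = mex{0,0,0,0} = 1
G(12) = mex{1,1,1,1} = 0
G(13) = mex{0,2,0,2} = 1
G(14) = mex{1,0,1,0} = 2
G(15) = mex{2,1,2,1} = 0
G(16) = mex{0,0,0,0} = 1
G(17) = mex{1,1,1,1} = 0
G(18) = mex{0,2,0,2} = 1
G(19) = mex{1,0,1,0} = 2
G(20) = mex{2,1,2,1} = 0
G(21) = mex{0,0,0,0} = 1
G(22) = mex{1,1,1,1} = 0
G(23) = mex{0,2,0,2} = 1
Stack A: G(9) = 2.
Stack B: G(23) = 1.
Combined Grundy value = 2 ⊕ 1 = 3.

3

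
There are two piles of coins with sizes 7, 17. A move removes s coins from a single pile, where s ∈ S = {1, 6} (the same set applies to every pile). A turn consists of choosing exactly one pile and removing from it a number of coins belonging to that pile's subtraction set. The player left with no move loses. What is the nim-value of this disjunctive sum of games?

All piles use S = {1, 6}:
G(0) = 0
G(1) = mex{0} = 1
G(2) = mex{1} = 0
G(3) = mex{0} = 1
G(4) = mex{1} = 0
G(5) = mex{0} = 1
G(6) = mex{1,0} = 2
G(7) = mex{2,1} = 0
G(8) = mex{0,0} = 1
G(9) = mex{1,1} = 0
G(10) = mex{0,0} = 1
G(11) = mex{1,1} = 0
G(12) = mex{0,2} = 1
G(13) = mex{1,0} = 2
G(14) = mex{2,1} = 0
G(15) = mex{0,0} = 1
G(16) = mex{1,1} = 0
G(17) = mex{0,0} = 1
Pile A: G(7) = 0.
Pile B: G(17) = 1.
Combined Grundy value = 0 ⊕ 1 = 1.

1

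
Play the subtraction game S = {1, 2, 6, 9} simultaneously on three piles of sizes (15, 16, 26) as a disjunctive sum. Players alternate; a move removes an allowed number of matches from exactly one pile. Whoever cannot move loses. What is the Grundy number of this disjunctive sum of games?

All piles use S = {1, 2, 6, 9}:
G(0) = 0
G(1) = mex{0} = 1
G(2) = mex{1,0} = 2
G(3) = mex{2,1} = 0
G(4) = mex{0,2} = 1
G(5) = mex{1,0} = 2
G(6) = mex{2,1,0} = 3
G(7) = mex{3,2,1} = 0
G(8) = mex{0,3,2} = 1
G(9) = mex{1,0,0,0} = 2
G(10) = mex{2,1,1,1} = 0
G(11) = mex{0,2,2,2} = 1
G(12) = mex{1,0,3,0} = 2
G(13) = mex{2,1,0,1} = 3
G(14) = mex{3,2,1,2} = 0
G(15) = mex{0,3,2,3} = 1
G(16) = mex{1,0,0,0} = 2
G(17) = mex{2,1,1,1} = 0
G(18) = mex{0,2,2,2} = 1
G(19) = mex{1,0,3,0} = 2
G(20) = mex{2,1,0,1} = 3
G(21) = mex{3,2,1,2} = 0
G(22) = mex{0,3,2,3} = 1
G(23) = mex{1,0,0,0} = 2
G(24) = mex{2,1,1,1} = 0
G(25) = mex{0,2,2,2} = 1
G(26) = mex{1,0,3,0} = 2
Pile A: G(15) = 1.
Pile B: G(16) = 2.
Pile C: G(26) = 2.
Combined Grundy value = 1 ⊕ 2 ⊕ 2 = 1.

1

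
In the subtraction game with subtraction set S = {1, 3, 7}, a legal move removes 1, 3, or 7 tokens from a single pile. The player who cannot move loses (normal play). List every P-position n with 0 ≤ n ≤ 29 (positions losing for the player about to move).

0, 2, 4, 6, 8, 10, 12, 14, 16, 18, 20, 22, 24, 26, 28

G(0) = 0
G(1) = mex{0} = 1
G(2) = mex{1} = 0
G(3) = mex{0,0} = 1
G(4) = mex{1,1} = 0
G(5) = mex{0,0} = 1
G(6) = mex{1,1} = 0
G(7) = mex{0,0,0} = 1
G(8) = mex{1,1,1} = 0
G(9) = mex{0,0,0} = 1
G(10) = mex{1,1,1} = 0
G(11) = mex{0,0,0} = 1
G(12) = mex{1,1,1} = 0
G(13) = mex{0,0,0} = 1
G(14) = mex{1,1,1} = 0
G(15) = mex{0,0,0} = 1
G(16) = mex{1,1,1} = 0
G(17) = mex{0,0,0} = 1
G(18) = mex{1,1,1} = 0
G(19) = mex{0,0,0} = 1
G(20) = mex{1,1,1} = 0
G(21) = mex{0,0,0} = 1
G(22) = mex{1,1,1} = 0
G(23) = mex{0,0,0} = 1
G(24) = mex{1,1,1} = 0
G(25) = mex{0,0,0} = 1
G(26) = mex{1,1,1} = 0
G(27) = mex{0,0,0} = 1
G(28) = mex{1,1,1} = 0
G(29) = mex{0,0,0} = 1
P-positions are exactly the n with G(n) = 0.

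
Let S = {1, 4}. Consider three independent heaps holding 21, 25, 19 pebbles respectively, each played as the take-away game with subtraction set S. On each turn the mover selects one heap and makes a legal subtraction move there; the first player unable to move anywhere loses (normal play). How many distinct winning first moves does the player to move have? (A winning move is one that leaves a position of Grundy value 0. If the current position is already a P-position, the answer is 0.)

All heaps use S = {1, 4}:
n :  0  1  2  3  4  5  6  7  8  9 10 11 12 13 14 15 16 17 18 19 20 21 22 23 24 25
G :  0  1  0  1  2  0  1  0  1  2  0  1  0  1  2  0  1  0  1  2  0  1  0  1  2  0
Heap A: G(21) = 1.
Heap B: G(25) = 0.
Heap C: G(19) = 2.
Combined Grundy value = 1 ⊕ 0 ⊕ 2 = 3.
A winning move leaves total XOR = 0, i.e. changes one component's Grundy value g to g ⊕ X where X is the current total.
Heap A: need g' = 1⊕3 = 2. Options: 21−1→G=0, 21−4→G=0. Hits: 0.
Heap B: need g' = 0⊕3 = 3. Options: 25−1→G=2, 25−4→G=1. Hits: 0.
Heap C: need g' = 2⊕3 = 1. Options: 19−1→G=1, 19−4→G=0. Hits: 1.

1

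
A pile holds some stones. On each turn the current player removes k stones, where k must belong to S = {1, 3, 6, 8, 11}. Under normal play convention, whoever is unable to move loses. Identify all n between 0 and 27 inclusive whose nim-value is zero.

n :  0  1  2  3  4  5  6  7  8  9 10 11 12 13 14 15 16 17 18 19 20 21 22 23 24 25 26 27
G :  0  1  0  1  0  1  2  3  2  0  1  3  4  2  0  1  0  1  0  1  2  3  2  0  1  3  4  2
P-positions are exactly the n with G(n) = 0.

0, 2, 4, 9, 14, 16, 18, 23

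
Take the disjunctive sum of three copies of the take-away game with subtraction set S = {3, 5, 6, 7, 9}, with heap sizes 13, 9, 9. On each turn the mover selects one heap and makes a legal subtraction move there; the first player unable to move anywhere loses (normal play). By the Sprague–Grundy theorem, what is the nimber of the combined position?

All heaps use S = {3, 5, 6, 7, 9}:
n :  0  1  2  3  4  5  6  7  8  9 10 11 12 13
G :  0  0  0  1  1  1  2  2  2  3  3  3  0  0
Heap A: G(13) = 0.
Heap B: G(9) = 3.
Heap C: G(9) = 3.
Combined Grundy value = 0 ⊕ 3 ⊕ 3 = 0.

0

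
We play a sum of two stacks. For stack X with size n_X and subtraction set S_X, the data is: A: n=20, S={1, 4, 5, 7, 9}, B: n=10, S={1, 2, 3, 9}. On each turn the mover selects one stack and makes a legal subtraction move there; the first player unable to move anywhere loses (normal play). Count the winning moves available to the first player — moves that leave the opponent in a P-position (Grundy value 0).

0

Stack A, S = {1, 4, 5, 7, 9}:
G(0) = 0
G(1) = mex{0} = 1
G(2) = mex{1} = 0
G(3) = mex{0} = 1
G(4) = mex{1,0} = 2
G(5) = mex{2,1,0} = 3
G(6) = mex{3,0,1} = 2
G(7) = mex{2,1,0,0} = 3
G(8) = mex{3,2,1,1} = 0
G(9) = mex{0,3,2,0,0} = 1
G(10) = mex{1,2,3,1,1} = 0
G(11) = mex{0,3,2,2,0} = 1
G(12) = mex{1,0,3,3,1} = 2
G(13) = mex{2,1,0,2,2} = 3
G(14) = mex{3,0,1,3,3} = 2
G(15) = mex{2,1,0,0,2} = 3
G(16) = mex{3,2,1,1,3} = 0
G(17) = mex{0,3,2,0,0} = 1
G(18) = mex{1,2,3,1,1} = 0
G(19) = mex{0,3,2,2,0} = 1
G(20) = mex{1,0,3,3,1} = 2
G_A(20) = 2.
Stack B, S = {1, 2, 3, 9}:
n :  0  1  2  3  4  5  6  7  8  9 10
G :  0  1  2  3  0  1  2  3  0  1  2
G_B(10) = 2.
Combined Grundy value = 2 ⊕ 2 = 0.
A winning move leaves total XOR = 0, i.e. changes one component's Grundy value g to g ⊕ X where X is the current total.
Stack A: target g' = 2⊕0 = 2, but every legal move changes the Grundy value (mex property), so 0 moves.
Stack B: target g' = 2⊕0 = 2, but every legal move changes the Grundy value (mex property), so 0 moves.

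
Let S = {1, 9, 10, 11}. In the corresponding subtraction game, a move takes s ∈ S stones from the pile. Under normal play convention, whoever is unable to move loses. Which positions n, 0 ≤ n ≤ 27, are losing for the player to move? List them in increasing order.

0, 2, 4, 6, 8, 20, 22, 24, 26

G(0) = 0
G(1) = mex{0} = 1
G(2) = mex{1} = 0
G(3) = mex{0} = 1
G(4) = mex{1} = 0
G(5) = mex{0} = 1
G(6) = mex{1} = 0
G(7) = mex{0} = 1
G(8) = mex{1} = 0
G(9) = mex{0,0} = 1
G(10) = mex{1,1,0} = 2
G(11) = mex{2,0,1,0} = 3
G(12) = mex{3,1,0,1} = 2
G(13) = mex{2,0,1,0} = 3
G(14) = mex{3,1,0,1} = 2
G(15) = mex{2,0,1,0} = 3
G(16) = mex{3,1,0,1} = 2
G(17) = mex{2,0,1,0} = 3
G(18) = mex{3,1,0,1} = 2
G(19) = mex{2,2,1,0} = 3
G(20) = mex{3,3,2,1} = 0
G(21) = mex{0,2,3,2} = 1
G(22) = mex{1,3,2,3} = 0
G(23) = mex{0,2,3,2} = 1
G(24) = mex{1,3,2,3} = 0
G(25) = mex{0,2,3,2} = 1
G(26) = mex{1,3,2,3} = 0
G(27) = mex{0,2,3,2} = 1
P-positions are exactly the n with G(n) = 0.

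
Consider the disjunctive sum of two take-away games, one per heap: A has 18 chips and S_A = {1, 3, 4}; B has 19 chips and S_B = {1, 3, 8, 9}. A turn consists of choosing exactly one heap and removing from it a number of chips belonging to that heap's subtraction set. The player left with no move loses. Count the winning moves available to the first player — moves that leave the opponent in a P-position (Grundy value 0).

Heap A, S = {1, 3, 4}:
n :  0  1  2  3  4  5  6  7  8  9 10 11 12 13 14 15 16 17 18
G :  0  1  0  1  2  3  2  0  1  0  1  2  3  2  0  1  0  1  2
G_A(18) = 2.
Heap B, S = {1, 3, 8, 9}:
G(0) = 0
G(1) = mex{0} = 1
G(2) = mex{1} = 0
G(3) = mex{0,0} = 1
G(4) = mex{1,1} = 0
G(5) = mex{0,0} = 1
G(6) = mex{1,1} = 0
G(7) = mex{0,0} = 1
G(8) = mex{1,1,0} = 2
G(9) = mex{2,0,1,0} = 3
G(10) = mex{3,1,0,1} = 2
G(11) = mex{2,2,1,0} = 3
G(12) = mex{3,3,0,1} = 2
G(13) = mex{2,2,1,0} = 3
G(14) = mex{3,3,0,1} = 2
G(15) = mex{2,2,1,0} = 3
G(16) = mex{3,3,2,1} = 0
G(17) = mex{0,2,3,2} = 1
G(18) = mex{1,3,2,3} = 0
G(19) = mex{0,0,3,2} = 1
G_B(19) = 1.
Combined Grundy value = 2 ⊕ 1 = 3.
A winning move leaves total XOR = 0, i.e. changes one component's Grundy value g to g ⊕ X where X is the current total.
Heap A: need g' = 2⊕3 = 1. Options: 18−1→G=1, 18−3→G=1, 18−4→G=0. Hits: 2.
Heap B: need g' = 1⊕3 = 2. Options: 19−1→G=0, 19−3→G=0, 19−8→G=3, 19−9→G=2. Hits: 1.

3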